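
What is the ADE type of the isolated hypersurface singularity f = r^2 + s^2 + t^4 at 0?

A_3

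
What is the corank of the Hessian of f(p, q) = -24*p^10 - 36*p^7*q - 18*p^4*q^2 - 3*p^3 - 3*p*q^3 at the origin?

2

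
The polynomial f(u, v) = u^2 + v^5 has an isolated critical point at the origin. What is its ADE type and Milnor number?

Type A4, Milnor number mu = 4.

The Hessian of f at 0 has rank 1. Corank 1: A-series; mu = 4 gives A_4.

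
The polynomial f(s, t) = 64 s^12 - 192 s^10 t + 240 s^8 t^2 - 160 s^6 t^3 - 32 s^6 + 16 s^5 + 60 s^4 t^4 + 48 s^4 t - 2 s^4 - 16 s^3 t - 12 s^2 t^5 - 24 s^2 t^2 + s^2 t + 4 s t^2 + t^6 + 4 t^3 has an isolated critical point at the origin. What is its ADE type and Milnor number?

The Hessian of f at 0 is [[0, 0], [0, 0]] with rank 0, so corank 2. A Groebner basis of the Jacobian ideal J(f) in C{s,t} is {10*s^2/1539 + 14339*s*t/393984 + t^4 - 4099*t^3/24624 + 3073*t^2/65664, s^3 - 128*s^2/513 - 1021*s*t/2052 - 4*t^3/513 + t^2/342, s^2*t - s*t/4 - t^2/2, 32*s^2/1539 + s*t^2 + 4099*s*t/24624 + 1027*t^3/1539 + 1025*t^2/4104}; counting standard monomials gives mu = 7. Corank 2; j^3 = t*(s + 2*t)^2 has shape L^2 M (L != M), so D-series; mu = 7 gives D_7.

Type D7, Milnor number mu = 7.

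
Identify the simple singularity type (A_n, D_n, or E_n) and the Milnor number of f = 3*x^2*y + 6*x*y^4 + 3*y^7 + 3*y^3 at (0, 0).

The Hessian of f at 0 is [[0, 0], [0, 0]] with rank 0, so corank 2. A Groebner basis of the Jacobian ideal J(f) in C{x,y} is {y^3, x^2 + 3*y^2, x*y}; counting standard monomials gives mu = 4. Corank 2; j^3 = 3*y*(x^2 + y^2) splits into three distinct lines over C (the quadratic factor has nonzero discriminant), so D_4.

Type D4, Milnor number mu = 4.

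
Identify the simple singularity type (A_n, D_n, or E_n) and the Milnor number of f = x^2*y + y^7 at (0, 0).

The Hessian of f at 0 is [[0, 0], [0, 0]] with rank 0, so corank 2. A Groebner basis of the Jacobian ideal J(f) in C{x,y} is {x^2/7 + y^6, x^3, x*y}; counting standard monomials gives mu = 8. Corank 2; j^3 = x^2*y has shape L^2 M (L != M), so D-series; mu = 8 gives D_8.

Type D8, Milnor number mu = 8.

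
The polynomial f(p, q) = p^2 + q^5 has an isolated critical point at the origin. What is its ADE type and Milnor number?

Type A_4, Milnor number mu = 4.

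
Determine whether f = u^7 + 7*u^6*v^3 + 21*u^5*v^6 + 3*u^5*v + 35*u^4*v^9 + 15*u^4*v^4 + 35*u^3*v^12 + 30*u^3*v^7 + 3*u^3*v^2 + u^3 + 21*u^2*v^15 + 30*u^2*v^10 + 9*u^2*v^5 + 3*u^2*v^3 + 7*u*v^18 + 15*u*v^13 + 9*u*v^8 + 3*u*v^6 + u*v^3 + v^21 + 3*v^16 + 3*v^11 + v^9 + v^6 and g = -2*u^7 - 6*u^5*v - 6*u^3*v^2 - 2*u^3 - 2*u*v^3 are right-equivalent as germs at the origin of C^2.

The Hessian of f at 0 is [[0, 0], [0, 0]] with rank 0, so corank 2. A Groebner basis of the Jacobian ideal J(f) in C{u,v} is {u^3, u*v^2, 3*u^2 + v^3}; counting standard monomials gives mu = 7. Corank 2; j^3 = u^3 is a perfect cube, so E-series; the 4-jet and mu = 7 give E_7. The Hessian of g at 0 is [[0, 0], [0, 0]] with rank 0, so corank 2. A Groebner basis of the Jacobian ideal J(g) in C{u,v} is {u^3, u*v^2, 3*u^2 + v^3}; counting standard monomials gives mu = 7. Corank 2; j^3 = -2*u^3 is a perfect cube, so E-series; the 4-jet and mu = 7 give E_7. Both have type E_7, hence right-equivalent.

Yes.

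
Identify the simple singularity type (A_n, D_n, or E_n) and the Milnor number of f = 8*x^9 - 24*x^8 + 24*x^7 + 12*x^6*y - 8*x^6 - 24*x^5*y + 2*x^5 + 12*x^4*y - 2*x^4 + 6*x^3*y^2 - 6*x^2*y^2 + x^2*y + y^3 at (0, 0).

The Hessian of f at 0 is [[0, 0], [0, 0]] with rank 0, so corank 2. A Groebner basis of the Jacobian ideal J(f) in C{x,y} is {y^3, x^2 + 3*y^2, x*y}; counting standard monomials gives mu = 4. Corank 2; j^3 = y*(x^2 + y^2) splits into three distinct lines over C (the quadratic factor has nonzero discriminant), so D_4.

Type D4, Milnor number mu = 4.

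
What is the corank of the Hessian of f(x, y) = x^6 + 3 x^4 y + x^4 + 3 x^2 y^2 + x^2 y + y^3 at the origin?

2

The Hessian at 0 is [[0, 0], [0, 0]] of rank 0; hence corank 2.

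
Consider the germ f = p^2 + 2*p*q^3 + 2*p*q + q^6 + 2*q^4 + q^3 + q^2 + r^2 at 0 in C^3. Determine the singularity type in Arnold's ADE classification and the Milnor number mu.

The Hessian of f at 0 is [[2, 2, 0], [2, 2, 0], [0, 0, 2]] with rank 2, so corank 1. A Groebner basis of the Jacobian ideal J(f) in C{p,q,r} is {q^2, p + q, r}; counting standard monomials gives mu = 2. Corank 1: A-series; mu = 2 gives A_2.

Type A_2, Milnor number mu = 2.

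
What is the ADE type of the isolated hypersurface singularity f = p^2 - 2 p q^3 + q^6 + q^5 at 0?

The Hessian of f at 0 has rank 1. Corank 1: A-series; mu = 4 gives A_4.

A_{4}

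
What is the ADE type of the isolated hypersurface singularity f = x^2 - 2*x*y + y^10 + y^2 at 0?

A_{9}

The Hessian of f at 0 has rank 1. Corank 1: A-series; mu = 9 gives A_9.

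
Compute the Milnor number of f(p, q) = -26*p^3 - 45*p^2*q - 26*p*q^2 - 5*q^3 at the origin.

The Hessian of f at 0 is [[0, 0], [0, 0]] with rank 0, so corank 2. A Groebner basis of the Jacobian ideal J(f) in C{p,q} is {q^3, p^2 + q^2/3, p*q}; counting standard monomials gives mu = 4. Corank 2; j^3 = -(2*p + q)*(13*p^2 + 16*p*q + 5*q^2) splits into three distinct lines over C (the quadratic factor has nonzero discriminant), so D_4.

4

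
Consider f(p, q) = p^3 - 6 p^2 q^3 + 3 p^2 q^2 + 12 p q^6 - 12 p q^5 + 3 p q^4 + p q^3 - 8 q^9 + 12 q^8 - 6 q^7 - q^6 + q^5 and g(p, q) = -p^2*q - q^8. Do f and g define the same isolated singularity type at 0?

No.

The Hessian of f at 0 has rank 0. Corank 2; j^3 = p^3 is a perfect cube, so E-series; the 4-jet and mu = 7 give E_7. The Hessian of g at 0 has rank 0. Corank 2; j^3 = -p^2*q has shape L^2 M (L != M), so D-series; mu = 9 gives D_9. f is E_7 but g is D_9, hence not right-equivalent.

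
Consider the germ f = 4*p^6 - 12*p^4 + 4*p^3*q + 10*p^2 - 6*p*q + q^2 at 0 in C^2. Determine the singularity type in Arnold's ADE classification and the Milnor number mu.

The Hessian of f at 0 has rank 2. Corank 0: nondegenerate Morse point, so A_1.

Type A_{1}, Milnor number mu = 1.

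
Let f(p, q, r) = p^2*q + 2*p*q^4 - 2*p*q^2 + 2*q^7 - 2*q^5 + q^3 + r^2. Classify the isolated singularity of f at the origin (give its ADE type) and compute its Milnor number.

Type D8, Milnor number mu = 8.

The Hessian of f at 0 has rank 1. Corank 2; j^3 = q*(p - q)^2 has shape L^2 M (L != M), so D-series; mu = 8 gives D_8.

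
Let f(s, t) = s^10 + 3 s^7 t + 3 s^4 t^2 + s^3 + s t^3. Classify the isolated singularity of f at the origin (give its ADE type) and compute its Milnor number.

Type E_7, Milnor number mu = 7.

The Hessian of f at 0 is [[0, 0], [0, 0]] with rank 0, so corank 2. A Groebner basis of the Jacobian ideal J(f) in C{s,t} is {s^3, s*t^2, 3*s^2 + t^3}; counting standard monomials gives mu = 7. Corank 2; j^3 = s^3 is a perfect cube, so E-series; the 4-jet and mu = 7 give E_7.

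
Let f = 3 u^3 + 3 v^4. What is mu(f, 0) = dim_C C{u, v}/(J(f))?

The Hessian of f at 0 is [[0, 0], [0, 0]] with rank 0, so corank 2. A Groebner basis of the Jacobian ideal J(f) in C{u,v} is {v^3, u^2}; counting standard monomials gives mu = 6. Corank 2; j^3 = 3*u^3 is a perfect cube, so E-series; the 4-jet and mu = 6 give E_6.

6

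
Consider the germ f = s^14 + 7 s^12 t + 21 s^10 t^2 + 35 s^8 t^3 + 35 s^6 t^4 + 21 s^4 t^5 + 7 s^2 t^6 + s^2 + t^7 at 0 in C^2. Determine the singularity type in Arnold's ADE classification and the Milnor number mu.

The Hessian of f at 0 is [[2, 0], [0, 0]] with rank 1, so corank 1. A Groebner basis of the Jacobian ideal J(f) in C{s,t} is {t^6, s}; counting standard monomials gives mu = 6. Corank 1: A-series; mu = 6 gives A_6.

Type A_6, Milnor number mu = 6.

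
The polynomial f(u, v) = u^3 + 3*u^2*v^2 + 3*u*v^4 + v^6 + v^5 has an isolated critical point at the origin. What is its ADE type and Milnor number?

Type E8, Milnor number mu = 8.

The Hessian of f at 0 has rank 0. Corank 2; j^3 = u^3 is a perfect cube, so E-series; the 5-jet and mu = 8 give E_8.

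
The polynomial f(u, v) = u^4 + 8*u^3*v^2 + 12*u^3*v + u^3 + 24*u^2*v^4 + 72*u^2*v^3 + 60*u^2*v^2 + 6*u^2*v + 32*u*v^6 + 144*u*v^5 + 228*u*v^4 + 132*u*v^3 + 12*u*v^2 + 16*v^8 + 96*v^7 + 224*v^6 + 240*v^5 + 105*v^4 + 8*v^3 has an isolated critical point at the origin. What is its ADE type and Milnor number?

The Hessian of f at 0 is [[0, 0], [0, 0]] with rank 0, so corank 2. A Groebner basis of the Jacobian ideal J(f) in C{u,v} is {u^3 + 9*u^2 + 36*u*v + 36*v^2, u^2*v - 4*u^2 - 16*u*v - 16*v^2, 7*u^2/4 + u*v^2 + 7*u*v + 7*v^2, -3*u^2/4 - 3*u*v + v^3 - 3*v^2}; counting standard monomials gives mu = 6. Corank 2; j^3 = (u + 2*v)^3 is a perfect cube, so E-series; the 4-jet and mu = 6 give E_6.

Type E6, Milnor number mu = 6.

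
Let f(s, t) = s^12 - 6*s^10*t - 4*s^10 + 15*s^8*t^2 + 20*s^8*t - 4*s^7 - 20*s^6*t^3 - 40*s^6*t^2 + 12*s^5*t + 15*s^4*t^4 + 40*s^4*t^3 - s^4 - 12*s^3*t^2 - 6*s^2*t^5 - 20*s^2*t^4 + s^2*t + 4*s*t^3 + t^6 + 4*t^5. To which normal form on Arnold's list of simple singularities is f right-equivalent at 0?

D_{7}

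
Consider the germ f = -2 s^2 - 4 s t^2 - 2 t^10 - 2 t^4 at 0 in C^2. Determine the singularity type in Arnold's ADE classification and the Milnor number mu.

Type A_9, Milnor number mu = 9.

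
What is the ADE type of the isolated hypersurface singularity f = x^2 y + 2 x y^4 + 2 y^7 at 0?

D8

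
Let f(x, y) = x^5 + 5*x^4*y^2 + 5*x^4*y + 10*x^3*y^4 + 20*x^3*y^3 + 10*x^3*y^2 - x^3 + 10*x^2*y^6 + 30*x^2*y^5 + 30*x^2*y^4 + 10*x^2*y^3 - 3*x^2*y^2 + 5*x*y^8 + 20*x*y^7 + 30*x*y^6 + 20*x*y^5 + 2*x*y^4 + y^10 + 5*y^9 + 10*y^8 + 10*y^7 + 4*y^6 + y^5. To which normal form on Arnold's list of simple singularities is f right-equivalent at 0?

E_8

The Hessian of f at 0 is [[0, 0], [0, 0]] with rank 0, so corank 2. A Groebner basis of the Jacobian ideal J(f) in C{x,y} is {-x^2/4 + x*y^3 - x*y^2/2, x^2 + 2*x*y^2 + y^4, x^3, x^2*y + x^2/2 + x*y^2}; counting standard monomials gives mu = 8. Corank 2; j^3 = -x^3 is a perfect cube, so E-series; the 5-jet and mu = 8 give E_8.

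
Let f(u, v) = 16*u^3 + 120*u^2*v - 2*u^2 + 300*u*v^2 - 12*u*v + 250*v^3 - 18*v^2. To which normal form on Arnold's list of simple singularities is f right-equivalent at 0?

The Hessian of f at 0 has rank 1. Corank 1: A-series; mu = 2 gives A_2.

A_{2}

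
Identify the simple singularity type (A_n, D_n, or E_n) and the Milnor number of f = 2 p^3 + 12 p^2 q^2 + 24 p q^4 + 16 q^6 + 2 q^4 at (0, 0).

Type E_6, Milnor number mu = 6.

The Hessian of f at 0 has rank 0. Corank 2; j^3 = 2*p^3 is a perfect cube, so E-series; the 4-jet and mu = 6 give E_6.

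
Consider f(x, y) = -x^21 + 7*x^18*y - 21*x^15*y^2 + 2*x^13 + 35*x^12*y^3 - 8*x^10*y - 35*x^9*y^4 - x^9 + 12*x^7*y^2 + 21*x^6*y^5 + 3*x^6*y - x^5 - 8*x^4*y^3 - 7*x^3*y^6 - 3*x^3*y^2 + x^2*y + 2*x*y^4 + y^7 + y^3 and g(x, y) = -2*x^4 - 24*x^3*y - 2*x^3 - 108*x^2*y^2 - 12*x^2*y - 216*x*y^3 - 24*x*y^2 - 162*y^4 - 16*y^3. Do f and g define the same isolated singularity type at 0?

The Hessian of f at 0 is [[0, 0], [0, 0]] with rank 0, so corank 2. A Groebner basis of the Jacobian ideal J(f) in C{x,y} is {y^3, x^2 + 3*y^2, x*y}; counting standard monomials gives mu = 4. Corank 2; j^3 = y*(x^2 + y^2) splits into three distinct lines over C (the quadratic factor has nonzero discriminant), so D_4. The Hessian of g at 0 is [[0, 0], [0, 0]] with rank 0, so corank 2. A Groebner basis of the Jacobian ideal J(g) in C{x,y} is {y^4, x*y^2 + 7*y^3/3, x^2 + 4*x*y + 4*y^2}; counting standard monomials gives mu = 6. Corank 2; j^3 = -2*(x + 2*y)^3 is a perfect cube, so E-series; the 4-jet and mu = 6 give E_6. f is D_4 but g is E_6, hence not right-equivalent.

No.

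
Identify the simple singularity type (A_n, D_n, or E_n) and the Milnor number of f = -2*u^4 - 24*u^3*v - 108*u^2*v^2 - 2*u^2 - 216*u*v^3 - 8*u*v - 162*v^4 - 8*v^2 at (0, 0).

The Hessian of f at 0 is [[-4, -8], [-8, -16]] with rank 1, so corank 1. A Groebner basis of the Jacobian ideal J(f) in C{u,v} is {v^3, u + 2*v}; counting standard monomials gives mu = 3. Corank 1: A-series; mu = 3 gives A_3.

Type A_{3}, Milnor number mu = 3.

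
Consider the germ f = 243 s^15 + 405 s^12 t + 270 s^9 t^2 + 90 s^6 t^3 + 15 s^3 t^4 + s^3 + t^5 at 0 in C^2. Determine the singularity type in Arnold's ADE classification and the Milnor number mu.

The Hessian of f at 0 has rank 0. Corank 2; j^3 = s^3 is a perfect cube, so E-series; the 5-jet and mu = 8 give E_8.

Type E_8, Milnor number mu = 8.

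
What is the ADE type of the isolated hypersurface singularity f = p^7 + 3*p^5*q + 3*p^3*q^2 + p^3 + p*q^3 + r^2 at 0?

E7

The Hessian of f at 0 is [[0, 0, 0], [0, 0, 0], [0, 0, 2]] with rank 1, so corank 2. A Groebner basis of the Jacobian ideal J(f) in C{p,q,r} is {p^3, p*q^2, 3*p^2 + q^3, r}; counting standard monomials gives mu = 7. Corank 2; j^3 = p^3 is a perfect cube, so E-series; the 4-jet and mu = 7 give E_7.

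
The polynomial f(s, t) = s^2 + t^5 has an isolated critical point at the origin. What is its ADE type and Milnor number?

Type A_4, Milnor number mu = 4.

The Hessian of f at 0 is [[2, 0], [0, 0]] with rank 1, so corank 1. A Groebner basis of the Jacobian ideal J(f) in C{s,t} is {t^4, s}; counting standard monomials gives mu = 4. Corank 1: A-series; mu = 4 gives A_4.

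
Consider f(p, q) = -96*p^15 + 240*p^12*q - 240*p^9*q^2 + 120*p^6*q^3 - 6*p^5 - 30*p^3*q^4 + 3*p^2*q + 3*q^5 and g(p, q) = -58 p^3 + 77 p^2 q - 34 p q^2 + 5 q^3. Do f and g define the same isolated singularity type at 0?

The Hessian of f at 0 has rank 0. Corank 2; j^3 = 3*p^2*q has shape L^2 M (L != M), so D-series; mu = 6 gives D_6. The Hessian of g at 0 has rank 0. Corank 2; j^3 = -(2*p - q)*(29*p^2 - 24*p*q + 5*q^2) splits into three distinct lines over C (the quadratic factor has nonzero discriminant), so D_4. f is D_6 but g is D_4, hence not right-equivalent.

No.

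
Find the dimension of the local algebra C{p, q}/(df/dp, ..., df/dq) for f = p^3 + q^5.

8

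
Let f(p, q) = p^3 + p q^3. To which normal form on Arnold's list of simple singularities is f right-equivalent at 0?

The Hessian of f at 0 has rank 0. Corank 2; j^3 = p^3 is a perfect cube, so E-series; the 4-jet and mu = 7 give E_7.

E_7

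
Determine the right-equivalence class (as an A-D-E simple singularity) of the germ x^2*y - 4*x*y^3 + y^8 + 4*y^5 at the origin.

D9

The Hessian of f at 0 has rank 0. Corank 2; j^3 = x^2*y has shape L^2 M (L != M), so D-series; mu = 9 gives D_9.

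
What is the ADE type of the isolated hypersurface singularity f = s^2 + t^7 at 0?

A_6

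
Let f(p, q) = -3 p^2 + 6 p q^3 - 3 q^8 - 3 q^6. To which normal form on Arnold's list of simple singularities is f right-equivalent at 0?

A7

The Hessian of f at 0 is [[-6, 0], [0, 0]] with rank 1, so corank 1. A Groebner basis of the Jacobian ideal J(f) in C{p,q} is {p^3, p^2*q, -p + q^3}; counting standard monomials gives mu = 7. Corank 1: A-series; mu = 7 gives A_7.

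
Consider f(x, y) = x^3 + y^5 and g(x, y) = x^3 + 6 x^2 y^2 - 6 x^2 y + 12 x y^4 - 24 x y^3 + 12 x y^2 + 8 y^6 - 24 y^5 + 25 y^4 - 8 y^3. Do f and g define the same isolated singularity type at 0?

The Hessian of f at 0 has rank 0. Corank 2; j^3 = x^3 is a perfect cube, so E-series; the 5-jet and mu = 8 give E_8. The Hessian of g at 0 has rank 0. Corank 2; j^3 = (x - 2*y)^3 is a perfect cube, so E-series; the 4-jet and mu = 6 give E_6. f is E_8 but g is E_6, hence not right-equivalent.

No.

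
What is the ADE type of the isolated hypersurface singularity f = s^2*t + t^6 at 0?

D7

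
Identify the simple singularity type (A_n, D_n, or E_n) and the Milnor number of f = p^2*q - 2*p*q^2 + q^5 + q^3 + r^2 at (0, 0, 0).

Type D_6, Milnor number mu = 6.

The Hessian of f at 0 has rank 1. Corank 2; j^3 = q*(p - q)^2 has shape L^2 M (L != M), so D-series; mu = 6 gives D_6.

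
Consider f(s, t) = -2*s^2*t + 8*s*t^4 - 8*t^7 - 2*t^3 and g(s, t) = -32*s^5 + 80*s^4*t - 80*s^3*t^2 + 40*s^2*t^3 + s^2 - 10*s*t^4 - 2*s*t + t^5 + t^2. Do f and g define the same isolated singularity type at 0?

No.

The Hessian of f at 0 has rank 0. Corank 2; j^3 = -2*t*(s^2 + t^2) splits into three distinct lines over C (the quadratic factor has nonzero discriminant), so D_4. The Hessian of g at 0 has rank 1. Corank 1: A-series; mu = 4 gives A_4. f is D_4 but g is A_4, hence not right-equivalent.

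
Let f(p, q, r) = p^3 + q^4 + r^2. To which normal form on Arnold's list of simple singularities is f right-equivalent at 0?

E_{6}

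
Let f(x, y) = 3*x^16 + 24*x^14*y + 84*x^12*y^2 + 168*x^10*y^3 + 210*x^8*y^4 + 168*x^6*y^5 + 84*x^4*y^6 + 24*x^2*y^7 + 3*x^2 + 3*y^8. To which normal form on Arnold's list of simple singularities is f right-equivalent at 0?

The Hessian of f at 0 has rank 1. Corank 1: A-series; mu = 7 gives A_7.

A_7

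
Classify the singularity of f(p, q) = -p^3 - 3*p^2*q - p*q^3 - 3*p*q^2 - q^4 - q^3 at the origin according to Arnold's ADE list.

The Hessian of f at 0 has rank 0. Corank 2; j^3 = -(p + q)^3 is a perfect cube, so E-series; the 4-jet and mu = 7 give E_7.

E_{7}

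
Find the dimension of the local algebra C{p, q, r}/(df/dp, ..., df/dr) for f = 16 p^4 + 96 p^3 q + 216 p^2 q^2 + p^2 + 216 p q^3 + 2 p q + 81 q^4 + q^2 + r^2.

3

The Hessian of f at 0 has rank 2. Corank 1: A-series; mu = 3 gives A_3.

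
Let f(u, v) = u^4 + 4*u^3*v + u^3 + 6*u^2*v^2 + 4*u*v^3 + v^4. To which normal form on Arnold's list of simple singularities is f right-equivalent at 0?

The Hessian of f at 0 has rank 0. Corank 2; j^3 = u^3 is a perfect cube, so E-series; the 4-jet and mu = 6 give E_6.

E_6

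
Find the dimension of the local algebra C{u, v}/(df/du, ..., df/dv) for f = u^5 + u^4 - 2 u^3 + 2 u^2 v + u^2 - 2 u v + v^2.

The Hessian of f at 0 has rank 1. Corank 1: A-series; mu = 4 gives A_4.

4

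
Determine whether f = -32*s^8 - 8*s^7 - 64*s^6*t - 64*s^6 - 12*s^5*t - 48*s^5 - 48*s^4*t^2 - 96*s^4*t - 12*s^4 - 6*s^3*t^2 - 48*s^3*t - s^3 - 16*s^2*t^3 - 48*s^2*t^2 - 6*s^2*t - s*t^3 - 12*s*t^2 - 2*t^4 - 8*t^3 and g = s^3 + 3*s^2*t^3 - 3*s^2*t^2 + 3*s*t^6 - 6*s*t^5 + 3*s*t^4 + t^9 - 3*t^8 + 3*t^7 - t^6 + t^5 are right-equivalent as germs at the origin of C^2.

No.

The Hessian of f at 0 is [[0, 0], [0, 0]] with rank 0, so corank 2. A Groebner basis of the Jacobian ideal J(f) in C{s,t} is {-3*s^2/712 - 3*s*t/178 + t^4 - t^3/712 - 3*t^2/178, s^3 + 285*s^2/356 + 285*s*t/89 + 2943*t^3/356 + 285*t^2/89, s^2*t - 191*s^2/712 - 191*s*t/178 - 8735*t^3/2136 - 191*t^2/178, 6*s^2/89 + s*t^2 + 24*s*t/89 + 180*t^3/89 + 24*t^2/89}; counting standard monomials gives mu = 7. Corank 2; j^3 = -(s + 2*t)^3 is a perfect cube, so E-series; the 4-jet and mu = 7 give E_7. The Hessian of g at 0 is [[0, 0], [0, 0]] with rank 0, so corank 2. A Groebner basis of the Jacobian ideal J(g) in C{s,t} is {s^2/2 + s*t^3 - s*t^2, t^4, s^3, s^2*t + s^2 - 2*s*t^2}; counting standard monomials gives mu = 8. Corank 2; j^3 = s^3 is a perfect cube, so E-series; the 5-jet and mu = 8 give E_8. f is E_7 but g is E_8, hence not right-equivalent.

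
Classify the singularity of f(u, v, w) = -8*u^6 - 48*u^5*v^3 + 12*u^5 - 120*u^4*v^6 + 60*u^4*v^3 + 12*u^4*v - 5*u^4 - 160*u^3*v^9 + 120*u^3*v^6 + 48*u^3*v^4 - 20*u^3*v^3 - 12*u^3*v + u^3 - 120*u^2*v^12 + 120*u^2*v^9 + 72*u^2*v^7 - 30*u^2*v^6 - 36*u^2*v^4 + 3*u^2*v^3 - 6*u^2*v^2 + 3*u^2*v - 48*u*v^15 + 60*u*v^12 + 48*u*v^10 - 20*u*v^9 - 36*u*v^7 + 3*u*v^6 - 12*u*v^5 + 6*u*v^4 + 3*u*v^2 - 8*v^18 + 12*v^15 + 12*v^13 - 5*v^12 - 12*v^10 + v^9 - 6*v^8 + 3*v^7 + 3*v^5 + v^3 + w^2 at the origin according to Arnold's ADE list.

The Hessian of f at 0 is [[0, 0, 0], [0, 0, 0], [0, 0, 2]] with rank 1, so corank 2. A Groebner basis of the Jacobian ideal J(f) in C{u,v,w} is {u^3, u^2*v - u^2/4 - u*v/2 - v^2/4, u^2/2 + u*v^2 + u*v + v^2/2, -3*u^2/4 - 3*u*v/2 + v^3 - 3*v^2/4, w}; counting standard monomials gives mu = 6. Corank 2; j^3 = (u + v)^3 is a perfect cube, so E-series; the 4-jet and mu = 6 give E_6.

E_{6}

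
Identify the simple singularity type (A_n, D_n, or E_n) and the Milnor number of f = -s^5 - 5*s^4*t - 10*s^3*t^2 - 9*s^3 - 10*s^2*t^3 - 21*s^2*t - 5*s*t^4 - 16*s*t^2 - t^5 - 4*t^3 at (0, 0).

Type D6, Milnor number mu = 6.

The Hessian of f at 0 has rank 0. Corank 2; j^3 = -(s + t)*(3*s + 2*t)^2 has shape L^2 M (L != M), so D-series; mu = 6 gives D_6.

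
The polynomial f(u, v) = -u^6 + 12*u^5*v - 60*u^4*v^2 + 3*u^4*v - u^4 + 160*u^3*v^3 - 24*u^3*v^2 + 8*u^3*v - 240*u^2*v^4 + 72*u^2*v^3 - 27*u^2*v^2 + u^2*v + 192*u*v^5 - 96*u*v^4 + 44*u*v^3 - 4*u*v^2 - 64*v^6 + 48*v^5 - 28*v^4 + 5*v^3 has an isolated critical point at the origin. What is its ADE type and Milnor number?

The Hessian of f at 0 has rank 0. Corank 2; j^3 = v*(u^2 - 4*u*v + 5*v^2) splits into three distinct lines over C (the quadratic factor has nonzero discriminant), so D_4.

Type D4, Milnor number mu = 4.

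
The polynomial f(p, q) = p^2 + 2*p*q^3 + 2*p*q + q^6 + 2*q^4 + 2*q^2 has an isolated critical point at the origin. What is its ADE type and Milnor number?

Type A_{1}, Milnor number mu = 1.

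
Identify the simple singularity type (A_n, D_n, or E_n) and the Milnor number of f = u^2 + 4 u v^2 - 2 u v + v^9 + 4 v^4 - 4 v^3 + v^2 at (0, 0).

Type A8, Milnor number mu = 8.

The Hessian of f at 0 has rank 1. Corank 1: A-series; mu = 8 gives A_8.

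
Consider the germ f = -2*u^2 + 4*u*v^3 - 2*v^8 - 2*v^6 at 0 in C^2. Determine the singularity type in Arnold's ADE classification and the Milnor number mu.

Type A_{7}, Milnor number mu = 7.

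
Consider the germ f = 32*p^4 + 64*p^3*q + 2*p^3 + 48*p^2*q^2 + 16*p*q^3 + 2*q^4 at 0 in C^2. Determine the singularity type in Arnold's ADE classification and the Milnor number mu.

Type E_{6}, Milnor number mu = 6.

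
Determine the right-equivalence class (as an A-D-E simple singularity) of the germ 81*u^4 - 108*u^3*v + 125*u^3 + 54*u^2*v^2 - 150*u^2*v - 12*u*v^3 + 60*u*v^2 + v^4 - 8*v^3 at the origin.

E6

The Hessian of f at 0 has rank 0. Corank 2; j^3 = (5*u - 2*v)^3 is a perfect cube, so E-series; the 4-jet and mu = 6 give E_6.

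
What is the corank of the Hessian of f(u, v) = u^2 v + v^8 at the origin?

Hessian at 0 has rank 0.

2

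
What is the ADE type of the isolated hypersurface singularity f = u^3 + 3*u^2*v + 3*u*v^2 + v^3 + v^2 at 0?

A_2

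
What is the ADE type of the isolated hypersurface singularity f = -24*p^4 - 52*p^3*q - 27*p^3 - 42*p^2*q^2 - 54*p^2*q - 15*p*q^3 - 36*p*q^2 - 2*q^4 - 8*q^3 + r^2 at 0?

E_7

The Hessian of f at 0 has rank 1. Corank 2; j^3 = -(3*p + 2*q)^3 is a perfect cube, so E-series; the 4-jet and mu = 7 give E_7.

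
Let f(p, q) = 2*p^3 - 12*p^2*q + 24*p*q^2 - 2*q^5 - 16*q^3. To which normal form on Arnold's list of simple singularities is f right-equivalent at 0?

The Hessian of f at 0 has rank 0. Corank 2; j^3 = 2*(p - 2*q)^3 is a perfect cube, so E-series; the 5-jet and mu = 8 give E_8.

E8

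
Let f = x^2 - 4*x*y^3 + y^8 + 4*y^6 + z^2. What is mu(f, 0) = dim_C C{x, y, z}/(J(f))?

The Hessian of f at 0 has rank 2. Corank 1: A-series; mu = 7 gives A_7.

7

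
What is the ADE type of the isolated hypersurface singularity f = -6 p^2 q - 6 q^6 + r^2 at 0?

The Hessian of f at 0 has rank 1. Corank 2; j^3 = -6*p^2*q has shape L^2 M (L != M), so D-series; mu = 7 gives D_7.

D_{7}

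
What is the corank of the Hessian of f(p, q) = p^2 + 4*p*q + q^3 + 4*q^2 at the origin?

1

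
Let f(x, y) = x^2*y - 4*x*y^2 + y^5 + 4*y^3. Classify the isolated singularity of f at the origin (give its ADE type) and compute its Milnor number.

Type D_{6}, Milnor number mu = 6.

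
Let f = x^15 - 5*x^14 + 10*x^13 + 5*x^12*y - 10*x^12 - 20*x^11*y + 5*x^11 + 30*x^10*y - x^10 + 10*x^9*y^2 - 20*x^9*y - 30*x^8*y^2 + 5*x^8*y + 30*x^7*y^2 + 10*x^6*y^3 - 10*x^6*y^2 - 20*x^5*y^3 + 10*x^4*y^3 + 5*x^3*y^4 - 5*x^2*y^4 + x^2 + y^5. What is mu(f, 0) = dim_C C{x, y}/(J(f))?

4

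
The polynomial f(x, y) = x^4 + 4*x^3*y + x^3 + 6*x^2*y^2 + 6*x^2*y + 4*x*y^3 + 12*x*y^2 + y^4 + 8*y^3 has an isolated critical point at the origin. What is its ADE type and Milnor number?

The Hessian of f at 0 has rank 0. Corank 2; j^3 = (x + 2*y)^3 is a perfect cube, so E-series; the 4-jet and mu = 6 give E_6.

Type E_6, Milnor number mu = 6.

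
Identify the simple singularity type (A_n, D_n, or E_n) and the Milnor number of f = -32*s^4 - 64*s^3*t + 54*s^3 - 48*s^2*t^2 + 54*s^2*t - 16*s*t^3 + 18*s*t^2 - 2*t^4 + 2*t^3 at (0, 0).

The Hessian of f at 0 is [[0, 0], [0, 0]] with rank 0, so corank 2. A Groebner basis of the Jacobian ideal J(f) in C{s,t} is {t^4, s*t^2 + 7*t^3/18, s^2 + 2*s*t/3 + t^2/9}; counting standard monomials gives mu = 6. Corank 2; j^3 = 2*(3*s + t)^3 is a perfect cube, so E-series; the 4-jet and mu = 6 give E_6.

Type E6, Milnor number mu = 6.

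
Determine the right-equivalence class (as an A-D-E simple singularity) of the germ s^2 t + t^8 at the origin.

D_{9}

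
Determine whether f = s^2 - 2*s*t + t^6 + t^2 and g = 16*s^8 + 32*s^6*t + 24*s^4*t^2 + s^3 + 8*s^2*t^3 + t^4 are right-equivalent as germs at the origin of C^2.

The Hessian of f at 0 is [[2, -2], [-2, 2]] with rank 1, so corank 1. A Groebner basis of the Jacobian ideal J(f) in C{s,t} is {t^5, s - t}; counting standard monomials gives mu = 5. Corank 1: A-series; mu = 5 gives A_5. The Hessian of g at 0 is [[0, 0], [0, 0]] with rank 0, so corank 2. A Groebner basis of the Jacobian ideal J(g) in C{s,t} is {t^3, s^2}; counting standard monomials gives mu = 6. Corank 2; j^3 = s^3 is a perfect cube, so E-series; the 4-jet and mu = 6 give E_6. f is A_5 but g is E_6, hence not right-equivalent.

No.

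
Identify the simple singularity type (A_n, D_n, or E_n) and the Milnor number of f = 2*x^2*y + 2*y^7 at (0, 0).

The Hessian of f at 0 has rank 0. Corank 2; j^3 = 2*x^2*y has shape L^2 M (L != M), so D-series; mu = 8 gives D_8.

Type D8, Milnor number mu = 8.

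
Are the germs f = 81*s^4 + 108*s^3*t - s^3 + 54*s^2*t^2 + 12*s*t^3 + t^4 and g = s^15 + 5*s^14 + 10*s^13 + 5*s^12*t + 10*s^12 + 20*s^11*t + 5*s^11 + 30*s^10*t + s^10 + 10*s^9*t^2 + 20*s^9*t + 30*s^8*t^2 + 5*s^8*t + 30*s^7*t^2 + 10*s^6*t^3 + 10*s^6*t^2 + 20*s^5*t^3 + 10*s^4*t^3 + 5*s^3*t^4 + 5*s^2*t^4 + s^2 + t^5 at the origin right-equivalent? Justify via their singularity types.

No.

The Hessian of f at 0 has rank 0. Corank 2; j^3 = -s^3 is a perfect cube, so E-series; the 4-jet and mu = 6 give E_6. The Hessian of g at 0 has rank 1. Corank 1: A-series; mu = 4 gives A_4. f is E_6 but g is A_4, hence not right-equivalent.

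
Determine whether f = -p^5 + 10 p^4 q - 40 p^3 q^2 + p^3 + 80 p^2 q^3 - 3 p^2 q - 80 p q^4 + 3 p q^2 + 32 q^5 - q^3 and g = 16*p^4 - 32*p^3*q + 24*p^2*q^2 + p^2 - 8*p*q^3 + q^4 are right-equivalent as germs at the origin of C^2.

The Hessian of f at 0 has rank 0. Corank 2; j^3 = (p - q)^3 is a perfect cube, so E-series; the 5-jet and mu = 8 give E_8. The Hessian of g at 0 has rank 1. Corank 1: A-series; mu = 3 gives A_3. f is E_8 but g is A_3, hence not right-equivalent.

No.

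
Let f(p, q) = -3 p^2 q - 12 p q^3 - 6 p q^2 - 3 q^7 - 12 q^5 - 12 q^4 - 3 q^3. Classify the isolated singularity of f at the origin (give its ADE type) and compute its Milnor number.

The Hessian of f at 0 is [[0, 0], [0, 0]] with rank 0, so corank 2. A Groebner basis of the Jacobian ideal J(f) in C{p,q} is {p^2*q^2 - p^2*q + 4*p^2/7 - 5*p*q^2/14 + 23*p*q/28 + q^2/4, p^3 + 3*p^2*q - 8*p^2/7 + 5*p*q^2/7 - 23*p*q/14 - q^2/2, p*q/2 + q^3 + q^2/2}; counting standard monomials gives mu = 8. Corank 2; j^3 = -3*q*(p + q)^2 has shape L^2 M (L != M), so D-series; mu = 8 gives D_8.

Type D8, Milnor number mu = 8.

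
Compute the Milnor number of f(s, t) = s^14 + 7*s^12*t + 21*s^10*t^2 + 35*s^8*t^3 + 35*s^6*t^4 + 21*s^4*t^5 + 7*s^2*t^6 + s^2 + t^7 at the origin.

The Hessian of f at 0 has rank 1. Corank 1: A-series; mu = 6 gives A_6.

6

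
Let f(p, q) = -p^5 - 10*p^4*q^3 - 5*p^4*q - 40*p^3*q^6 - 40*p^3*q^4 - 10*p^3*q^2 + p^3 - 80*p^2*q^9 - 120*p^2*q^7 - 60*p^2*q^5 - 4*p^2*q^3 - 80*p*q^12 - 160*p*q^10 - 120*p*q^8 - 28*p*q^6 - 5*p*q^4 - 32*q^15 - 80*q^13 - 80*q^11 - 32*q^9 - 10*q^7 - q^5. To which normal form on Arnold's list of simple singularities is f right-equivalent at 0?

The Hessian of f at 0 is [[0, 0], [0, 0]] with rank 0, so corank 2. A Groebner basis of the Jacobian ideal J(f) in C{p,q} is {p^2/4 + p*q^3, -p^2 + q^4, p^3, p^2*q}; counting standard monomials gives mu = 8. Corank 2; j^3 = p^3 is a perfect cube, so E-series; the 5-jet and mu = 8 give E_8.

E8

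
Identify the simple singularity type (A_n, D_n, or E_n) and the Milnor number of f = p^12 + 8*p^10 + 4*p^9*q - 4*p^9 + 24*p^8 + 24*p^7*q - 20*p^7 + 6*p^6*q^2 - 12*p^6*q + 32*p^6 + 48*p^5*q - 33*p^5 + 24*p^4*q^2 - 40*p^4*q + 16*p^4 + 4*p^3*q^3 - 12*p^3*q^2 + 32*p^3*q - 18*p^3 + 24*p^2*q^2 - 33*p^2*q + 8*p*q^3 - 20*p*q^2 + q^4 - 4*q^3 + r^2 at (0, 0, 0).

The Hessian of f at 0 has rank 1. Corank 2; j^3 = -(2*p + q)*(3*p + 2*q)^2 has shape L^2 M (L != M), so D-series; mu = 5 gives D_5.

Type D_{5}, Milnor number mu = 5.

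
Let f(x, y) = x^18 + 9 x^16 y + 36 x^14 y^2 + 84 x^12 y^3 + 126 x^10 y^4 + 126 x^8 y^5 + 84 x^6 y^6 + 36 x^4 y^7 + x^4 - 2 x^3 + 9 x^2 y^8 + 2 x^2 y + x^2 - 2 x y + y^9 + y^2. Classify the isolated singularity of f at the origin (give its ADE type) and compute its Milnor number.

Type A8, Milnor number mu = 8.

The Hessian of f at 0 is [[2, -2], [-2, 2]] with rank 1, so corank 1. A Groebner basis of the Jacobian ideal J(f) in C{x,y} is {-21*x*y^2 + 18*x*y - 7*x/2 + y^5 + 5*y^4/2 + 10*y^3 - 29*y^2/2 + 7*y/2, x*y^3 - 5*x*y^2/2 + 3*x*y/2 - x/4 - y^4/4 + 3*y^3/2 - 5*y^2/4 + y/4, x^2 - x + y}; counting standard monomials gives mu = 8. Corank 1: A-series; mu = 8 gives A_8.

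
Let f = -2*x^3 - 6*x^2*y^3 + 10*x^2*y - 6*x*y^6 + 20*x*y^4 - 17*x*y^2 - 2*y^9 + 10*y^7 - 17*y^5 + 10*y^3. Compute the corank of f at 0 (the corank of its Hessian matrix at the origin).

2

Hessian at 0 has rank 0.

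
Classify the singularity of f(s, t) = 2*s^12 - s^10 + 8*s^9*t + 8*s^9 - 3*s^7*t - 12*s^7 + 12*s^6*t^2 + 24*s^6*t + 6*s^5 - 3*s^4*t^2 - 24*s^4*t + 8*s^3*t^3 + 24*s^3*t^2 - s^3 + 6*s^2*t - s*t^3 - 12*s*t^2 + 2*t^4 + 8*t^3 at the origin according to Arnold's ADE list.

The Hessian of f at 0 has rank 0. Corank 2; j^3 = -(s - 2*t)^3 is a perfect cube, so E-series; the 4-jet and mu = 7 give E_7.

E_{7}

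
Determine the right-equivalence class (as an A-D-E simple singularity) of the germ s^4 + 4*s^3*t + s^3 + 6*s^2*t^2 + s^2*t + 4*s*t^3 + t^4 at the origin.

D_5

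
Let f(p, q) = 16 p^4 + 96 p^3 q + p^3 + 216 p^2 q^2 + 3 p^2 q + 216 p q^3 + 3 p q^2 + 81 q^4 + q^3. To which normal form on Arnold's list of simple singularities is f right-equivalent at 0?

E_6

The Hessian of f at 0 has rank 0. Corank 2; j^3 = (p + q)^3 is a perfect cube, so E-series; the 4-jet and mu = 6 give E_6.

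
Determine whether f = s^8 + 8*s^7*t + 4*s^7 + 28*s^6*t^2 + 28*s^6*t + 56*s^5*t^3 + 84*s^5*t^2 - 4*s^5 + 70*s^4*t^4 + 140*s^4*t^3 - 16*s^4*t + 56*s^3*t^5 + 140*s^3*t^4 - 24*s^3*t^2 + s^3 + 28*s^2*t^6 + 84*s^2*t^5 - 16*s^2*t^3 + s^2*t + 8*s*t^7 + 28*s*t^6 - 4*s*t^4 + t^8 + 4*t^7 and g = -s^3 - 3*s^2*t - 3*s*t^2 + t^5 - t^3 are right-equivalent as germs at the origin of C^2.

No.

The Hessian of f at 0 is [[0, 0], [0, 0]] with rank 0, so corank 2. A Groebner basis of the Jacobian ideal J(f) in C{s,t} is {s^2*t^2, -s^2*t - s^2/2 + s*t^3, 4*s^2*t + 3*s^2/2 - s*t/2 + t^4, s^3}; counting standard monomials gives mu = 9. Corank 2; j^3 = s^2*(s + t) has shape L^2 M (L != M), so D-series; mu = 9 gives D_9. The Hessian of g at 0 is [[0, 0], [0, 0]] with rank 0, so corank 2. A Groebner basis of the Jacobian ideal J(g) in C{s,t} is {t^4, s^2 + 2*s*t + t^2}; counting standard monomials gives mu = 8. Corank 2; j^3 = -(s + t)^3 is a perfect cube, so E-series; the 5-jet and mu = 8 give E_8. f is D_9 but g is E_8, hence not right-equivalent.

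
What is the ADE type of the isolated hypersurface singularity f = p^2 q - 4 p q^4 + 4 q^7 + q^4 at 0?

D_5

The Hessian of f at 0 has rank 0. Corank 2; j^3 = p^2*q has shape L^2 M (L != M), so D-series; mu = 5 gives D_5.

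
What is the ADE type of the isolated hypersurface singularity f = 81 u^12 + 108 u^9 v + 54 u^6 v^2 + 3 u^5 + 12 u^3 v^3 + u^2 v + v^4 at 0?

The Hessian of f at 0 has rank 0. Corank 2; j^3 = u^2*v has shape L^2 M (L != M), so D-series; mu = 5 gives D_5.

D_{5}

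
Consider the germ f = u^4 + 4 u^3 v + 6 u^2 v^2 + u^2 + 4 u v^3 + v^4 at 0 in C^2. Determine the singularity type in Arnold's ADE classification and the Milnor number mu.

The Hessian of f at 0 is [[2, 0], [0, 0]] with rank 1, so corank 1. A Groebner basis of the Jacobian ideal J(f) in C{u,v} is {v^3, u}; counting standard monomials gives mu = 3. Corank 1: A-series; mu = 3 gives A_3.

Type A3, Milnor number mu = 3.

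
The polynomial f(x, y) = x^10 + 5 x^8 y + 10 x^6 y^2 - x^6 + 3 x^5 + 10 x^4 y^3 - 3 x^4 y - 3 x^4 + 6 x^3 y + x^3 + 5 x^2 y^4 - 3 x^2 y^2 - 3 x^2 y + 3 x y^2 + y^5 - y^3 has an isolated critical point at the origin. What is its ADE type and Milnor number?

Type E_8, Milnor number mu = 8.

The Hessian of f at 0 has rank 0. Corank 2; j^3 = (x - y)^3 is a perfect cube, so E-series; the 5-jet and mu = 8 give E_8.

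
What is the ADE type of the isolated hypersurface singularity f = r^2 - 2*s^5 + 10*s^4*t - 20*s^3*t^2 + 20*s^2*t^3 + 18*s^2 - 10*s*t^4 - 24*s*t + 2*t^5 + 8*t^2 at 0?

The Hessian of f at 0 has rank 2. Corank 1: A-series; mu = 4 gives A_4.

A_{4}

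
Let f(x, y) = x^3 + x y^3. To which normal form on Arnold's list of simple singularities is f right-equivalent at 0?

E7

The Hessian of f at 0 has rank 0. Corank 2; j^3 = x^3 is a perfect cube, so E-series; the 4-jet and mu = 7 give E_7.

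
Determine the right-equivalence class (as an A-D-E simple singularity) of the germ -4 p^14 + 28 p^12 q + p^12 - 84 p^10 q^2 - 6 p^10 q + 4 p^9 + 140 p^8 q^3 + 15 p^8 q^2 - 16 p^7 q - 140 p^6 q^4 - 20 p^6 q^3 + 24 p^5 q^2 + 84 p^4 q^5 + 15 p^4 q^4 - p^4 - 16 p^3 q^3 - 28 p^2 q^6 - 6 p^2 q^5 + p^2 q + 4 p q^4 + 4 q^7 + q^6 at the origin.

D_7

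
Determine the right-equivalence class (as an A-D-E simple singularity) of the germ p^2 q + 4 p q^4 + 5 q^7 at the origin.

D_8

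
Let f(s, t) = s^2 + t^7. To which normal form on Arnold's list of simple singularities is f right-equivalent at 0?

The Hessian of f at 0 has rank 1. Corank 1: A-series; mu = 6 gives A_6.

A_6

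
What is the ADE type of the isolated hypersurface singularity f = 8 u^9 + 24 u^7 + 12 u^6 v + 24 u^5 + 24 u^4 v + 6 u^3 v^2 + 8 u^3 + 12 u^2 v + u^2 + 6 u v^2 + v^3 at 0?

A_2

The Hessian of f at 0 has rank 1. Corank 1: A-series; mu = 2 gives A_2.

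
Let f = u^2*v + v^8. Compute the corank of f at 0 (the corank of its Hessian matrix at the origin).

2

Hessian at 0 has rank 0.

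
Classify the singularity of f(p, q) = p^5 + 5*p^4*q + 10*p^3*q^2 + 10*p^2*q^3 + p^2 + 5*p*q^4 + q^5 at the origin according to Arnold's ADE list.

A_4

The Hessian of f at 0 has rank 1. Corank 1: A-series; mu = 4 gives A_4.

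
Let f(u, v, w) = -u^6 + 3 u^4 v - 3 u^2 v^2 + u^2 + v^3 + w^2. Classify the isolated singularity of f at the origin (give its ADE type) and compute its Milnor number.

Type A_2, Milnor number mu = 2.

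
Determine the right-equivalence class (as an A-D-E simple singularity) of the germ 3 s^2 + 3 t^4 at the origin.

The Hessian of f at 0 is [[6, 0], [0, 0]] with rank 1, so corank 1. A Groebner basis of the Jacobian ideal J(f) in C{s,t} is {t^3, s}; counting standard monomials gives mu = 3. Corank 1: A-series; mu = 3 gives A_3.

A_3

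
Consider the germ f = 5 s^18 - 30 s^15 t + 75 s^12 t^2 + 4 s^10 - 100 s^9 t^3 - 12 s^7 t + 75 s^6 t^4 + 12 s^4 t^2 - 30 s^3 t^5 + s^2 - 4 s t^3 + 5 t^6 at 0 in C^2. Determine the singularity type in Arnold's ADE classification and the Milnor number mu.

Type A_5, Milnor number mu = 5.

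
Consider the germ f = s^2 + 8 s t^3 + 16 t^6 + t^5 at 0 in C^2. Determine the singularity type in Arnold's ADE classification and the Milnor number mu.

Type A_{4}, Milnor number mu = 4.

The Hessian of f at 0 has rank 1. Corank 1: A-series; mu = 4 gives A_4.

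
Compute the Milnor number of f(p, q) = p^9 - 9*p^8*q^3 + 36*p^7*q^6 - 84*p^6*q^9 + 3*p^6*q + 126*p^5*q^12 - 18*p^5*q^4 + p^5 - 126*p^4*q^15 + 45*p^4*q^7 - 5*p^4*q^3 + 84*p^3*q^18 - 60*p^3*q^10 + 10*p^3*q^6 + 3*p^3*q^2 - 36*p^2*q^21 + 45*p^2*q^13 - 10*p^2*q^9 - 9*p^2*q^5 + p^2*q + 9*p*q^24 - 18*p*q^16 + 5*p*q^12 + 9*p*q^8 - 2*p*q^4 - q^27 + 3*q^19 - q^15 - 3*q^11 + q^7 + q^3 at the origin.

4

The Hessian of f at 0 has rank 0. Corank 2; j^3 = q*(p^2 + q^2) splits into three distinct lines over C (the quadratic factor has nonzero discriminant), so D_4.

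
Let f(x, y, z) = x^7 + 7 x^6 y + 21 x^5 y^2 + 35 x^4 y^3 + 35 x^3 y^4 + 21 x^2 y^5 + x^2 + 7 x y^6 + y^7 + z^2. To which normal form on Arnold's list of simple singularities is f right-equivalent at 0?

A_6

The Hessian of f at 0 has rank 2. Corank 1: A-series; mu = 6 gives A_6.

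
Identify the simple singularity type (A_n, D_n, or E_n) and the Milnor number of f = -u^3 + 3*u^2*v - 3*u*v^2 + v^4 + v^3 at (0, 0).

Type E_6, Milnor number mu = 6.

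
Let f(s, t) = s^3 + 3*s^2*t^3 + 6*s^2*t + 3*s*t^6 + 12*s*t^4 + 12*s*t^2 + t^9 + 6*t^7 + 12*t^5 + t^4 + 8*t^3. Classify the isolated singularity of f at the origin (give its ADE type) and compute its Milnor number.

Type E_6, Milnor number mu = 6.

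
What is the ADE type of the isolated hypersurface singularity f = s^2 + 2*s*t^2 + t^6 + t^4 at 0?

The Hessian of f at 0 has rank 1. Corank 1: A-series; mu = 5 gives A_5.

A_5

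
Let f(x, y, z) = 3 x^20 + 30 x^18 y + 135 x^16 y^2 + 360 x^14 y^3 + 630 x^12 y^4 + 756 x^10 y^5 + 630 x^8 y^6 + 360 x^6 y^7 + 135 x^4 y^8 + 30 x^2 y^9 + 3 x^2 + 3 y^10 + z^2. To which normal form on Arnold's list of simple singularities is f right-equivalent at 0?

A_9

The Hessian of f at 0 has rank 2. Corank 1: A-series; mu = 9 gives A_9.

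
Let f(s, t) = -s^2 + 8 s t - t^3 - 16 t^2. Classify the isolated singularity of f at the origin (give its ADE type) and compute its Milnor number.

The Hessian of f at 0 has rank 1. Corank 1: A-series; mu = 2 gives A_2.

Type A_2, Milnor number mu = 2.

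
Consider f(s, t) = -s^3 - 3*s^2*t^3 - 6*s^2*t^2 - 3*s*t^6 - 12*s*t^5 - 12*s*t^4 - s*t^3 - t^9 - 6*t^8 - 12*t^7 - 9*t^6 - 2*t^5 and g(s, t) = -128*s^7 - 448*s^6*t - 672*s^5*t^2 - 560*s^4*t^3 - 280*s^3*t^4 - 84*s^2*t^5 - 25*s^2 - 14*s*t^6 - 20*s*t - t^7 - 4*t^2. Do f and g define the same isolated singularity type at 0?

No.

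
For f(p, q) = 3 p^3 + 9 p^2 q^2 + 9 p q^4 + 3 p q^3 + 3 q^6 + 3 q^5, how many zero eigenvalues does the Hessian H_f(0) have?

2

Hessian at 0 has rank 0.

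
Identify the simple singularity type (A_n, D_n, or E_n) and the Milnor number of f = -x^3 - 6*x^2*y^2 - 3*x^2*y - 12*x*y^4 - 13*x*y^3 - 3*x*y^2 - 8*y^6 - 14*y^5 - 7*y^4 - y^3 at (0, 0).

The Hessian of f at 0 has rank 0. Corank 2; j^3 = -(x + y)^3 is a perfect cube, so E-series; the 4-jet and mu = 7 give E_7.

Type E_{7}, Milnor number mu = 7.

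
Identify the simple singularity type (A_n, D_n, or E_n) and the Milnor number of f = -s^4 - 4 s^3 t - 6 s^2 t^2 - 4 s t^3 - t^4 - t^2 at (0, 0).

The Hessian of f at 0 is [[0, 0], [0, -2]] with rank 1, so corank 1. A Groebner basis of the Jacobian ideal J(f) in C{s,t} is {s^3, t}; counting standard monomials gives mu = 3. Corank 1: A-series; mu = 3 gives A_3.

Type A_{3}, Milnor number mu = 3.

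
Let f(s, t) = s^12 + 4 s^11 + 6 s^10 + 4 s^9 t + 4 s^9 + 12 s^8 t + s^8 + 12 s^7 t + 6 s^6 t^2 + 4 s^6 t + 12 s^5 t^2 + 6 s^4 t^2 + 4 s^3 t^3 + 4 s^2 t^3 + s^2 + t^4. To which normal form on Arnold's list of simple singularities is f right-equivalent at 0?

The Hessian of f at 0 has rank 1. Corank 1: A-series; mu = 3 gives A_3.

A3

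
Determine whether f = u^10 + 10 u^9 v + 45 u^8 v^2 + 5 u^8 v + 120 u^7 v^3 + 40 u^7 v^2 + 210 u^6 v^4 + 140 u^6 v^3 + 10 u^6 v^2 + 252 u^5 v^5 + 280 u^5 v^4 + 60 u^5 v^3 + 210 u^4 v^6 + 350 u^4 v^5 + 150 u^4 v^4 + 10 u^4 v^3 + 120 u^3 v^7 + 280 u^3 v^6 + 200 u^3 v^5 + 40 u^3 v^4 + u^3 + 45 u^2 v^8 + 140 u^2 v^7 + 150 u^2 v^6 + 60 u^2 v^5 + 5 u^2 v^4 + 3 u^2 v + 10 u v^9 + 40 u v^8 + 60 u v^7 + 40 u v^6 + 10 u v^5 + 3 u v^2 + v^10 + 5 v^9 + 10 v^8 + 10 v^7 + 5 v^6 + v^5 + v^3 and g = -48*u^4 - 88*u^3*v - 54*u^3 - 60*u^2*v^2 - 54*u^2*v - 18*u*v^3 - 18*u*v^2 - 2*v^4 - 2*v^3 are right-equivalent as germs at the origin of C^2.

No.

The Hessian of f at 0 has rank 0. Corank 2; j^3 = (u + v)^3 is a perfect cube, so E-series; the 5-jet and mu = 8 give E_8. The Hessian of g at 0 has rank 0. Corank 2; j^3 = -2*(3*u + v)^3 is a perfect cube, so E-series; the 4-jet and mu = 7 give E_7. f is E_8 but g is E_7, hence not right-equivalent.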